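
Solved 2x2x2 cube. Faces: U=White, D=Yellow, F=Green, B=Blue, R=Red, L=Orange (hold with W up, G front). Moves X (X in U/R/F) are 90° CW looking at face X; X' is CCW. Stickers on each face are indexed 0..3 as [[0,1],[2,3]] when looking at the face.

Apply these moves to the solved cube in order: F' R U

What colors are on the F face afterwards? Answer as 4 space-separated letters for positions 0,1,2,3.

After move 1 (F'): F=GGGG U=WWRR R=YRYR D=OOYY L=OWOW
After move 2 (R): R=YYRR U=WGRG F=GOGY D=OBYB B=RBWB
After move 3 (U): U=RWGG F=YYGY R=RBRR B=OWWB L=GOOW
Query: F face = YYGY

Answer: Y Y G Y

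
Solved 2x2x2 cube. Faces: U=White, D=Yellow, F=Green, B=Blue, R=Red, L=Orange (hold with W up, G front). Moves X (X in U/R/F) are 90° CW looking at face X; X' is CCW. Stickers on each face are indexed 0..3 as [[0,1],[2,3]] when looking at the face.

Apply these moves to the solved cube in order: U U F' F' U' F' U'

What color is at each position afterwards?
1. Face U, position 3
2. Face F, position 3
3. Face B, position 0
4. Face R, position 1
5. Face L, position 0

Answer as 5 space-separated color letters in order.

After move 1 (U): U=WWWW F=RRGG R=BBRR B=OOBB L=GGOO
After move 2 (U): U=WWWW F=BBGG R=OORR B=GGBB L=RROO
After move 3 (F'): F=BGBG U=WWOR R=YOYR D=ROYY L=RWOW
After move 4 (F'): F=GGBB U=WWYY R=OORR D=WWYY L=RROO
After move 5 (U'): U=WYWY F=RRBB R=GGRR B=OOBB L=GGOO
After move 6 (F'): F=RBRB U=WYGR R=WGWR D=GOYY L=GYOW
After move 7 (U'): U=YRWG F=GYRB R=RBWR B=WGBB L=OOOW
Query 1: U[3] = G
Query 2: F[3] = B
Query 3: B[0] = W
Query 4: R[1] = B
Query 5: L[0] = O

Answer: G B W B O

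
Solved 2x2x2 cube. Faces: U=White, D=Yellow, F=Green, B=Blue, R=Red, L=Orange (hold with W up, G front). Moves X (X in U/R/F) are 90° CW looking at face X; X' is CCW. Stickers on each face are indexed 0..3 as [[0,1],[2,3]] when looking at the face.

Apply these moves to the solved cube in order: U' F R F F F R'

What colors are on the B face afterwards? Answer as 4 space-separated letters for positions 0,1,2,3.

After move 1 (U'): U=WWWW F=OOGG R=GGRR B=RRBB L=BBOO
After move 2 (F): F=GOGO U=WWOB R=WGWR D=RGYY L=BYOY
After move 3 (R): R=WWRG U=WOOO F=GGGY D=RBYR B=BRWB
After move 4 (F): F=GGYG U=WOYY R=OWOG D=RWYR L=BROB
After move 5 (F): F=YGGG U=WOBR R=YWYG D=OOYR L=BROW
After move 6 (F): F=GYGG U=WOWR R=BWRG D=YYYR L=BOOO
After move 7 (R'): R=WGBR U=WWWB F=GOGR D=YYYG B=RRYB
Query: B face = RRYB

Answer: R R Y B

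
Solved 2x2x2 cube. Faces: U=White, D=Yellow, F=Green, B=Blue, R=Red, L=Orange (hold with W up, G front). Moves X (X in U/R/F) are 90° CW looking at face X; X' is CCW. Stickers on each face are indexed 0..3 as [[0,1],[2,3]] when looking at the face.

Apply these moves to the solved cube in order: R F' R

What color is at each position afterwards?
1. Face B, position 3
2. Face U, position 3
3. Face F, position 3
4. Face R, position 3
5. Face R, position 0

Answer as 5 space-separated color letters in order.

After move 1 (R): R=RRRR U=WGWG F=GYGY D=YBYB B=WBWB
After move 2 (F'): F=YYGG U=WGRR R=BRYR D=OOYB L=OGOW
After move 3 (R): R=YBRR U=WYRG F=YOGB D=OWYW B=RBGB
Query 1: B[3] = B
Query 2: U[3] = G
Query 3: F[3] = B
Query 4: R[3] = R
Query 5: R[0] = Y

Answer: B G B R Y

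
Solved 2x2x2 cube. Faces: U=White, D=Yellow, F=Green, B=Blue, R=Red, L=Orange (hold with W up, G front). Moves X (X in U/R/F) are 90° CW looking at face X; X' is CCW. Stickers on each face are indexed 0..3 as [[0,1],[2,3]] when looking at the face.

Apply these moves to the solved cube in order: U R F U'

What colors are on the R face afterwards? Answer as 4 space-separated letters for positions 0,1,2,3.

Answer: G R G B

Derivation:
After move 1 (U): U=WWWW F=RRGG R=BBRR B=OOBB L=GGOO
After move 2 (R): R=RBRB U=WRWG F=RYGY D=YBYO B=WOWB
After move 3 (F): F=GRYY U=WROG R=WBGB D=RRYO L=GYOB
After move 4 (U'): U=RGWO F=GYYY R=GRGB B=WBWB L=WOOB
Query: R face = GRGB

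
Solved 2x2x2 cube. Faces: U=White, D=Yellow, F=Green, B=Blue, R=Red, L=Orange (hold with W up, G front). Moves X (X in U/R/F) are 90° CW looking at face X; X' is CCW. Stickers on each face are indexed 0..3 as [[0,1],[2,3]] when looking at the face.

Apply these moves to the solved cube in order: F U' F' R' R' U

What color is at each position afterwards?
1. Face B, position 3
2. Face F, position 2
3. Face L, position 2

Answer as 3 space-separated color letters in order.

Answer: B O O

Derivation:
After move 1 (F): F=GGGG U=WWOO R=WRWR D=RRYY L=OYOY
After move 2 (U'): U=WOWO F=OYGG R=GGWR B=WRBB L=BBOY
After move 3 (F'): F=YGOG U=WOGW R=RGRR D=BYYY L=BOOW
After move 4 (R'): R=GRRR U=WBGW F=YOOW D=BGYG B=YRYB
After move 5 (R'): R=RRGR U=WYGY F=YBOW D=BOYW B=GRGB
After move 6 (U): U=GWYY F=RROW R=GRGR B=BOGB L=YBOW
Query 1: B[3] = B
Query 2: F[2] = O
Query 3: L[2] = O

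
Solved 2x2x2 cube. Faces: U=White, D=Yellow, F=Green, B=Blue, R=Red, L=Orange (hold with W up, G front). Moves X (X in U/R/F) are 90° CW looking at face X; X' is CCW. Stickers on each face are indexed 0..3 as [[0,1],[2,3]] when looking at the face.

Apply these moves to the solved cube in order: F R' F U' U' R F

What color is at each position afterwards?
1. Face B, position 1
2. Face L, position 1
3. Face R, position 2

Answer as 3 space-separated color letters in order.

After move 1 (F): F=GGGG U=WWOO R=WRWR D=RRYY L=OYOY
After move 2 (R'): R=RRWW U=WBOB F=GWGO D=RGYG B=YBRB
After move 3 (F): F=GGOW U=WBYY R=ORBW D=WRYG L=OROG
After move 4 (U'): U=BYWY F=OROW R=GGBW B=ORRB L=YBOG
After move 5 (U'): U=YYBW F=YBOW R=ORBW B=GGRB L=OROG
After move 6 (R): R=BOWR U=YBBW F=YROG D=WRYG B=WGYB
After move 7 (F): F=OYGR U=YBGR R=BOWR D=WBYG L=OWOR
Query 1: B[1] = G
Query 2: L[1] = W
Query 3: R[2] = W

Answer: G W W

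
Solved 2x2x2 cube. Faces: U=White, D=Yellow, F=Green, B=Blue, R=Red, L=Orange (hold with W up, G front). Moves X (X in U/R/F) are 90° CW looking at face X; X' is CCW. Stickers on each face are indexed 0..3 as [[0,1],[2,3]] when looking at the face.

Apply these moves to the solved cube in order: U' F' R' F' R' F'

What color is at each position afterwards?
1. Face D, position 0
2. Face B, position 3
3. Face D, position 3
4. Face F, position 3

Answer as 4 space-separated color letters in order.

Answer: R B O O

Derivation:
After move 1 (U'): U=WWWW F=OOGG R=GGRR B=RRBB L=BBOO
After move 2 (F'): F=OGOG U=WWGR R=YGYR D=BOYY L=BWOW
After move 3 (R'): R=GRYY U=WBGR F=OWOR D=BGYG B=YROB
After move 4 (F'): F=WROO U=WBGY R=GRBY D=WWYG L=BROG
After move 5 (R'): R=RYGB U=WOGY F=WBOY D=WRYO B=GRWB
After move 6 (F'): F=BYWO U=WORG R=RYWB D=RGYO L=BYOG
Query 1: D[0] = R
Query 2: B[3] = B
Query 3: D[3] = O
Query 4: F[3] = O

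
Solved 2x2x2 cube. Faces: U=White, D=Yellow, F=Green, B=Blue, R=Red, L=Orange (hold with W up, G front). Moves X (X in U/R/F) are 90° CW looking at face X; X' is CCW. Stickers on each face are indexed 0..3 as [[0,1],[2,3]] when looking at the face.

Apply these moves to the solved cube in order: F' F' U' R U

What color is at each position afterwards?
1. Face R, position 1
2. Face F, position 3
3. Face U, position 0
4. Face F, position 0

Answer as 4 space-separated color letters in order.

After move 1 (F'): F=GGGG U=WWRR R=YRYR D=OOYY L=OWOW
After move 2 (F'): F=GGGG U=WWYY R=OROR D=WWYY L=OROR
After move 3 (U'): U=WYWY F=ORGG R=GGOR B=ORBB L=BBOR
After move 4 (R): R=OGRG U=WRWG F=OWGY D=WBYO B=YRYB
After move 5 (U): U=WWGR F=OGGY R=YRRG B=BBYB L=OWOR
Query 1: R[1] = R
Query 2: F[3] = Y
Query 3: U[0] = W
Query 4: F[0] = O

Answer: R Y W O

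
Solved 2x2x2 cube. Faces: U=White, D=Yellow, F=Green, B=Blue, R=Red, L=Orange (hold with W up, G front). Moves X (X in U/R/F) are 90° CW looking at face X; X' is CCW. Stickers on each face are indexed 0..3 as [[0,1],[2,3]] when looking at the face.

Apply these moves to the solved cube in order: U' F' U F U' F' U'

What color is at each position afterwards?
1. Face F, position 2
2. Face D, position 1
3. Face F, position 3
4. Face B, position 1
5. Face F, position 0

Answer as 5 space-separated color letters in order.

Answer: O O G Y B

Derivation:
After move 1 (U'): U=WWWW F=OOGG R=GGRR B=RRBB L=BBOO
After move 2 (F'): F=OGOG U=WWGR R=YGYR D=BOYY L=BWOW
After move 3 (U): U=GWRW F=YGOG R=RRYR B=BWBB L=OGOW
After move 4 (F): F=OYGG U=GWWG R=RRWR D=YRYY L=OBOO
After move 5 (U'): U=WGGW F=OBGG R=OYWR B=RRBB L=BWOO
After move 6 (F'): F=BGOG U=WGOW R=RYYR D=WOYY L=BWOG
After move 7 (U'): U=GWWO F=BWOG R=BGYR B=RYBB L=RROG
Query 1: F[2] = O
Query 2: D[1] = O
Query 3: F[3] = G
Query 4: B[1] = Y
Query 5: F[0] = B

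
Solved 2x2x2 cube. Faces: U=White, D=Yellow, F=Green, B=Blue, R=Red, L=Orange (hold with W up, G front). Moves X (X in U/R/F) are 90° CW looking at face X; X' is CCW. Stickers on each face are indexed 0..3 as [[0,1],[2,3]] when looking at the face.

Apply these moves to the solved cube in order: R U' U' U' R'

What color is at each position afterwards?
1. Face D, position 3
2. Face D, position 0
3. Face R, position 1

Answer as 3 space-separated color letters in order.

Answer: Y Y R

Derivation:
After move 1 (R): R=RRRR U=WGWG F=GYGY D=YBYB B=WBWB
After move 2 (U'): U=GGWW F=OOGY R=GYRR B=RRWB L=WBOO
After move 3 (U'): U=GWGW F=WBGY R=OORR B=GYWB L=RROO
After move 4 (U'): U=WWGG F=RRGY R=WBRR B=OOWB L=GYOO
After move 5 (R'): R=BRWR U=WWGO F=RWGG D=YRYY B=BOBB
Query 1: D[3] = Y
Query 2: D[0] = Y
Query 3: R[1] = R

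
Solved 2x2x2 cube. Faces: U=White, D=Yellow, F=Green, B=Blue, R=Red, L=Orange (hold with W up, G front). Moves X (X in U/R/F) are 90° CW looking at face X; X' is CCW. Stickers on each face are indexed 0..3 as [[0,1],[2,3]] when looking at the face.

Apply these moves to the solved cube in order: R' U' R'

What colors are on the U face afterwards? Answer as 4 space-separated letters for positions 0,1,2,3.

After move 1 (R'): R=RRRR U=WBWB F=GWGW D=YGYG B=YBYB
After move 2 (U'): U=BBWW F=OOGW R=GWRR B=RRYB L=YBOO
After move 3 (R'): R=WRGR U=BYWR F=OBGW D=YOYW B=GRGB
Query: U face = BYWR

Answer: B Y W R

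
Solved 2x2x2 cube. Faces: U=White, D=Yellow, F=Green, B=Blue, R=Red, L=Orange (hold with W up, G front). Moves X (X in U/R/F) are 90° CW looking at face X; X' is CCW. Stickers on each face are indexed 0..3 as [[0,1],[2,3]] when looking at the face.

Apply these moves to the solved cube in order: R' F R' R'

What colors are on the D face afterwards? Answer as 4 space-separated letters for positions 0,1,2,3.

Answer: R B Y O

Derivation:
After move 1 (R'): R=RRRR U=WBWB F=GWGW D=YGYG B=YBYB
After move 2 (F): F=GGWW U=WBOO R=WRBR D=RRYG L=OYOG
After move 3 (R'): R=RRWB U=WYOY F=GBWO D=RGYW B=GBRB
After move 4 (R'): R=RBRW U=WROG F=GYWY D=RBYO B=WBGB
Query: D face = RBYO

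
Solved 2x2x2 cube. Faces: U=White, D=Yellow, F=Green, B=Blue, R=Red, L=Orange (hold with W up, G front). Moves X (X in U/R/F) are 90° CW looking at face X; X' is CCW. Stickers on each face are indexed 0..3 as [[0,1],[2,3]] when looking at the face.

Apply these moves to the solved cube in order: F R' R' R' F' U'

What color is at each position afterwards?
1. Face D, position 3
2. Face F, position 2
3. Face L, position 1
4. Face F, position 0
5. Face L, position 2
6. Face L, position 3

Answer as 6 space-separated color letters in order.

Answer: B G B O O O

Derivation:
After move 1 (F): F=GGGG U=WWOO R=WRWR D=RRYY L=OYOY
After move 2 (R'): R=RRWW U=WBOB F=GWGO D=RGYG B=YBRB
After move 3 (R'): R=RWRW U=WROY F=GBGB D=RWYO B=GBGB
After move 4 (R'): R=WWRR U=WGOG F=GRGY D=RBYB B=OBWB
After move 5 (F'): F=RYGG U=WGWR R=BWRR D=YYYB L=OGOO
After move 6 (U'): U=GRWW F=OGGG R=RYRR B=BWWB L=OBOO
Query 1: D[3] = B
Query 2: F[2] = G
Query 3: L[1] = B
Query 4: F[0] = O
Query 5: L[2] = O
Query 6: L[3] = O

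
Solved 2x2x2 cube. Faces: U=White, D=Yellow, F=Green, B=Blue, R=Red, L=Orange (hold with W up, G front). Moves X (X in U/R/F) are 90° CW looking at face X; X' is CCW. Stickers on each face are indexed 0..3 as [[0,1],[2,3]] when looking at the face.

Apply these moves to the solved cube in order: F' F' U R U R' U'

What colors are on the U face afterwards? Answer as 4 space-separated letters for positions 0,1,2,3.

After move 1 (F'): F=GGGG U=WWRR R=YRYR D=OOYY L=OWOW
After move 2 (F'): F=GGGG U=WWYY R=OROR D=WWYY L=OROR
After move 3 (U): U=YWYW F=ORGG R=BBOR B=ORBB L=GGOR
After move 4 (R): R=OBRB U=YRYG F=OWGY D=WBYO B=WRWB
After move 5 (U): U=YYGR F=OBGY R=WRRB B=GGWB L=OWOR
After move 6 (R'): R=RBWR U=YWGG F=OYGR D=WBYY B=OGBB
After move 7 (U'): U=WGYG F=OWGR R=OYWR B=RBBB L=OGOR
Query: U face = WGYG

Answer: W G Y G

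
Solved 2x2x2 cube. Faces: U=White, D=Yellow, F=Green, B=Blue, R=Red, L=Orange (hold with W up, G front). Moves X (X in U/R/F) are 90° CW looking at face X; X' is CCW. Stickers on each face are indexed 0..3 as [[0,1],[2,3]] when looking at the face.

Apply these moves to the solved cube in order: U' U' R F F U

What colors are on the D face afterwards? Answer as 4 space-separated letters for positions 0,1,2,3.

Answer: G W Y G

Derivation:
After move 1 (U'): U=WWWW F=OOGG R=GGRR B=RRBB L=BBOO
After move 2 (U'): U=WWWW F=BBGG R=OORR B=GGBB L=RROO
After move 3 (R): R=RORO U=WBWG F=BYGY D=YBYG B=WGWB
After move 4 (F): F=GBYY U=WBOR R=WOGO D=RRYG L=RYOB
After move 5 (F): F=YGYB U=WBBY R=OORO D=GWYG L=RROR
After move 6 (U): U=BWYB F=OOYB R=WGRO B=RRWB L=YGOR
Query: D face = GWYG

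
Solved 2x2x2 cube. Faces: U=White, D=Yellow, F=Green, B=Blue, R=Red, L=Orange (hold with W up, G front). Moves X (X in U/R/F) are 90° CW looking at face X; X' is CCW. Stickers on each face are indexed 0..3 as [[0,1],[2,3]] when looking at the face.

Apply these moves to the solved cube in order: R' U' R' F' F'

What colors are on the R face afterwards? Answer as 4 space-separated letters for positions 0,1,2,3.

After move 1 (R'): R=RRRR U=WBWB F=GWGW D=YGYG B=YBYB
After move 2 (U'): U=BBWW F=OOGW R=GWRR B=RRYB L=YBOO
After move 3 (R'): R=WRGR U=BYWR F=OBGW D=YOYW B=GRGB
After move 4 (F'): F=BWOG U=BYWG R=ORYR D=BOYW L=YROW
After move 5 (F'): F=WGBO U=BYOY R=ORBR D=RWYW L=YGOW
Query: R face = ORBR

Answer: O R B R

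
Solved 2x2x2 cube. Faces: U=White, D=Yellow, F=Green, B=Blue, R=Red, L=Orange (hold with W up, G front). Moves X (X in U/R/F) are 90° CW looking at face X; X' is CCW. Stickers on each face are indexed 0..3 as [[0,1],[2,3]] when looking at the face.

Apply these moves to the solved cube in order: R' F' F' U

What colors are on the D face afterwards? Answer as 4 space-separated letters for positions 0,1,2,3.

Answer: B W Y G

Derivation:
After move 1 (R'): R=RRRR U=WBWB F=GWGW D=YGYG B=YBYB
After move 2 (F'): F=WWGG U=WBRR R=GRYR D=OOYG L=OBOW
After move 3 (F'): F=WGWG U=WBGY R=OROR D=BWYG L=OROR
After move 4 (U): U=GWYB F=ORWG R=YBOR B=ORYB L=WGOR
Query: D face = BWYG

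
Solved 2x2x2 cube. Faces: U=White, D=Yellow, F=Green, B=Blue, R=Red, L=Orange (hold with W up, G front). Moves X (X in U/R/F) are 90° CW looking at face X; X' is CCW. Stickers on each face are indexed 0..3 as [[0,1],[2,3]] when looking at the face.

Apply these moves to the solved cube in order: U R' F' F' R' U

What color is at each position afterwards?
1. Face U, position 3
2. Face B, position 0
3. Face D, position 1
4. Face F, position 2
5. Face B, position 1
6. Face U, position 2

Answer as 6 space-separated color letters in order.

After move 1 (U): U=WWWW F=RRGG R=BBRR B=OOBB L=GGOO
After move 2 (R'): R=BRBR U=WBWO F=RWGW D=YRYG B=YOYB
After move 3 (F'): F=WWRG U=WBBB R=RRYR D=GOYG L=GOOW
After move 4 (F'): F=WGWR U=WBRY R=ORGR D=OWYG L=GBOB
After move 5 (R'): R=RROG U=WYRY F=WBWY D=OGYR B=GOWB
After move 6 (U): U=RWYY F=RRWY R=GOOG B=GBWB L=WBOB
Query 1: U[3] = Y
Query 2: B[0] = G
Query 3: D[1] = G
Query 4: F[2] = W
Query 5: B[1] = B
Query 6: U[2] = Y

Answer: Y G G W B Y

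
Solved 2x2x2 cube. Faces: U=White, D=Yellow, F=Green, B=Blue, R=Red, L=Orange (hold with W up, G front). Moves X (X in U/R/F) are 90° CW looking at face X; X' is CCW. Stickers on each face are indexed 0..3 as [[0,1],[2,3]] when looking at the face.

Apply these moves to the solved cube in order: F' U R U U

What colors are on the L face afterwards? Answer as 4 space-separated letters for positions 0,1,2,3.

Answer: Y B O W

Derivation:
After move 1 (F'): F=GGGG U=WWRR R=YRYR D=OOYY L=OWOW
After move 2 (U): U=RWRW F=YRGG R=BBYR B=OWBB L=GGOW
After move 3 (R): R=YBRB U=RRRG F=YOGY D=OBYO B=WWWB
After move 4 (U): U=RRGR F=YBGY R=WWRB B=GGWB L=YOOW
After move 5 (U): U=GRRR F=WWGY R=GGRB B=YOWB L=YBOW
Query: L face = YBOW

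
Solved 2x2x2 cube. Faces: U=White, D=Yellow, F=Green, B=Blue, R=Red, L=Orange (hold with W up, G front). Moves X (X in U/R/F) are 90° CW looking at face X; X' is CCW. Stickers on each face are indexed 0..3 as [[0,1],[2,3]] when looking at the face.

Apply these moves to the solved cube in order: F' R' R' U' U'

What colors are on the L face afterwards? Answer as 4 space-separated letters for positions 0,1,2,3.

After move 1 (F'): F=GGGG U=WWRR R=YRYR D=OOYY L=OWOW
After move 2 (R'): R=RRYY U=WBRB F=GWGR D=OGYG B=YBOB
After move 3 (R'): R=RYRY U=WORY F=GBGB D=OWYR B=GBGB
After move 4 (U'): U=OYWR F=OWGB R=GBRY B=RYGB L=GBOW
After move 5 (U'): U=YROW F=GBGB R=OWRY B=GBGB L=RYOW
Query: L face = RYOW

Answer: R Y O W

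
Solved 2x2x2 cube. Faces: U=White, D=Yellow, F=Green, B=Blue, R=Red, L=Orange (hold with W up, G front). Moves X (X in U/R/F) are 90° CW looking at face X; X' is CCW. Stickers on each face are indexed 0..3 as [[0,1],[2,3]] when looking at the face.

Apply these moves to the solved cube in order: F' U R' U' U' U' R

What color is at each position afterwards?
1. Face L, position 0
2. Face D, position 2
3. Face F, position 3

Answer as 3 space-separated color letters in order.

Answer: Y Y G

Derivation:
After move 1 (F'): F=GGGG U=WWRR R=YRYR D=OOYY L=OWOW
After move 2 (U): U=RWRW F=YRGG R=BBYR B=OWBB L=GGOW
After move 3 (R'): R=BRBY U=RBRO F=YWGW D=ORYG B=YWOB
After move 4 (U'): U=BORR F=GGGW R=YWBY B=BROB L=YWOW
After move 5 (U'): U=ORBR F=YWGW R=GGBY B=YWOB L=BROW
After move 6 (U'): U=RROB F=BRGW R=YWBY B=GGOB L=YWOW
After move 7 (R): R=BYYW U=RROW F=BRGG D=OOYG B=BGRB
Query 1: L[0] = Y
Query 2: D[2] = Y
Query 3: F[3] = G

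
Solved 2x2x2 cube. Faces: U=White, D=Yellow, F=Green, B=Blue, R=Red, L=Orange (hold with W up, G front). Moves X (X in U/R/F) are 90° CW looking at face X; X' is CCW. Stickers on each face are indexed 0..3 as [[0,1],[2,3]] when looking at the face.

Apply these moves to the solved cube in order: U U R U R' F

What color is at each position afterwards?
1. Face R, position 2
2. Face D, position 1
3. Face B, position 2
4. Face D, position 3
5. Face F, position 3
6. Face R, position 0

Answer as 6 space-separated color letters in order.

After move 1 (U): U=WWWW F=RRGG R=BBRR B=OOBB L=GGOO
After move 2 (U): U=WWWW F=BBGG R=OORR B=GGBB L=RROO
After move 3 (R): R=RORO U=WBWG F=BYGY D=YBYG B=WGWB
After move 4 (U): U=WWGB F=ROGY R=WGRO B=RRWB L=BYOO
After move 5 (R'): R=GOWR U=WWGR F=RWGB D=YOYY B=GRBB
After move 6 (F): F=GRBW U=WWOY R=GORR D=WGYY L=BYOO
Query 1: R[2] = R
Query 2: D[1] = G
Query 3: B[2] = B
Query 4: D[3] = Y
Query 5: F[3] = W
Query 6: R[0] = G

Answer: R G B Y W G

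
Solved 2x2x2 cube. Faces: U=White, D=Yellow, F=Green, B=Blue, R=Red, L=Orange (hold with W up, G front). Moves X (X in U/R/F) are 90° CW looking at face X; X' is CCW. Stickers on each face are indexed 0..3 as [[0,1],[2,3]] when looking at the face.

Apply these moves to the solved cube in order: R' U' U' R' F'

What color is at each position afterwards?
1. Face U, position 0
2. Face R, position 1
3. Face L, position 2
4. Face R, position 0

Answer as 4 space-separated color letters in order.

After move 1 (R'): R=RRRR U=WBWB F=GWGW D=YGYG B=YBYB
After move 2 (U'): U=BBWW F=OOGW R=GWRR B=RRYB L=YBOO
After move 3 (U'): U=BWBW F=YBGW R=OORR B=GWYB L=RROO
After move 4 (R'): R=OROR U=BYBG F=YWGW D=YBYW B=GWGB
After move 5 (F'): F=WWYG U=BYOO R=BRYR D=ROYW L=RGOB
Query 1: U[0] = B
Query 2: R[1] = R
Query 3: L[2] = O
Query 4: R[0] = B

Answer: B R O B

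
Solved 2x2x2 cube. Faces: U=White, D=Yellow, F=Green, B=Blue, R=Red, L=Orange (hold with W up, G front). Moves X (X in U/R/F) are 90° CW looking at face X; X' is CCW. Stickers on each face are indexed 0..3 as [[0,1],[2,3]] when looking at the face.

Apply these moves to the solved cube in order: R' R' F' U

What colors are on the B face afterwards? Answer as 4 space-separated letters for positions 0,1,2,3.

After move 1 (R'): R=RRRR U=WBWB F=GWGW D=YGYG B=YBYB
After move 2 (R'): R=RRRR U=WYWY F=GBGB D=YWYW B=GBGB
After move 3 (F'): F=BBGG U=WYRR R=WRYR D=OOYW L=OYOW
After move 4 (U): U=RWRY F=WRGG R=GBYR B=OYGB L=BBOW
Query: B face = OYGB

Answer: O Y G B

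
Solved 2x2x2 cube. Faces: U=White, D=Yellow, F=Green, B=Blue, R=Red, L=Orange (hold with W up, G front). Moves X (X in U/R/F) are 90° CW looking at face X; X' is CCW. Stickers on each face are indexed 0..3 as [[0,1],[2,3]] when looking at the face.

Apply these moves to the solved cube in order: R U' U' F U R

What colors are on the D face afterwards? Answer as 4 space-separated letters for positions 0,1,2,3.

Answer: R W Y R

Derivation:
After move 1 (R): R=RRRR U=WGWG F=GYGY D=YBYB B=WBWB
After move 2 (U'): U=GGWW F=OOGY R=GYRR B=RRWB L=WBOO
After move 3 (U'): U=GWGW F=WBGY R=OORR B=GYWB L=RROO
After move 4 (F): F=GWYB U=GWOR R=GOWR D=ROYB L=RYOB
After move 5 (U): U=OGRW F=GOYB R=GYWR B=RYWB L=GWOB
After move 6 (R): R=WGRY U=OORB F=GOYB D=RWYR B=WYGB
Query: D face = RWYR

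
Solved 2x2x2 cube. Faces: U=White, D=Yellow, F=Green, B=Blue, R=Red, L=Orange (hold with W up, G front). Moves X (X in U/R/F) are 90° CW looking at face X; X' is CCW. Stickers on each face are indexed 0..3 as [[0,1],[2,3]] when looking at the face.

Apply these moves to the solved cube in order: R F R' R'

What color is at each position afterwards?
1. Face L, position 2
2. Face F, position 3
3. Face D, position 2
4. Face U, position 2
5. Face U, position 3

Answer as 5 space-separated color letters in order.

After move 1 (R): R=RRRR U=WGWG F=GYGY D=YBYB B=WBWB
After move 2 (F): F=GGYY U=WGOO R=WRGR D=RRYB L=OYOB
After move 3 (R'): R=RRWG U=WWOW F=GGYO D=RGYY B=BBRB
After move 4 (R'): R=RGRW U=WROB F=GWYW D=RGYO B=YBGB
Query 1: L[2] = O
Query 2: F[3] = W
Query 3: D[2] = Y
Query 4: U[2] = O
Query 5: U[3] = B

Answer: O W Y O B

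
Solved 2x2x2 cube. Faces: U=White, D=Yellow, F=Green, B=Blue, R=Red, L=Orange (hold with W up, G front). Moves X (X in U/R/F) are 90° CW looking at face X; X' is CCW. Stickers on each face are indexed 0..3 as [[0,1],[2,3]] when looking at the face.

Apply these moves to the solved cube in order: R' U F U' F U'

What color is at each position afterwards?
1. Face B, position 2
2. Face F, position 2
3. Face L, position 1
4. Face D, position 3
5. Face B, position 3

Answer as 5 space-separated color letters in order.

After move 1 (R'): R=RRRR U=WBWB F=GWGW D=YGYG B=YBYB
After move 2 (U): U=WWBB F=RRGW R=YBRR B=OOYB L=GWOO
After move 3 (F): F=GRWR U=WWOW R=BBBR D=RYYG L=GYOG
After move 4 (U'): U=WWWO F=GYWR R=GRBR B=BBYB L=OOOG
After move 5 (F): F=WGRY U=WWGO R=WROR D=BGYG L=OROY
After move 6 (U'): U=WOWG F=ORRY R=WGOR B=WRYB L=BBOY
Query 1: B[2] = Y
Query 2: F[2] = R
Query 3: L[1] = B
Query 4: D[3] = G
Query 5: B[3] = B

Answer: Y R B G B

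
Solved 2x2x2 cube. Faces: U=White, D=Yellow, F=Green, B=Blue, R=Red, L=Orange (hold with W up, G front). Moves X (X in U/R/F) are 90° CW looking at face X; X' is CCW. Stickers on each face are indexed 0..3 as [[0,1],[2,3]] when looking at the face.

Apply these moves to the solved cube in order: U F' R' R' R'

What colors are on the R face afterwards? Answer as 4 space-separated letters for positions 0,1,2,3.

After move 1 (U): U=WWWW F=RRGG R=BBRR B=OOBB L=GGOO
After move 2 (F'): F=RGRG U=WWBR R=YBYR D=GOYY L=GWOW
After move 3 (R'): R=BRYY U=WBBO F=RWRR D=GGYG B=YOOB
After move 4 (R'): R=RYBY U=WOBY F=RBRO D=GWYR B=GOGB
After move 5 (R'): R=YYRB U=WGBG F=RORY D=GBYO B=ROWB
Query: R face = YYRB

Answer: Y Y R B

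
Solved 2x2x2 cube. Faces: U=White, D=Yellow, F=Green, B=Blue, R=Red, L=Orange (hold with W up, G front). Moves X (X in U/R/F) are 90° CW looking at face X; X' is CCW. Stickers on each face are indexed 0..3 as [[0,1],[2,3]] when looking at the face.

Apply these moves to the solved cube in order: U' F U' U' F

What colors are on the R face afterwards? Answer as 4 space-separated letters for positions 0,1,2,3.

After move 1 (U'): U=WWWW F=OOGG R=GGRR B=RRBB L=BBOO
After move 2 (F): F=GOGO U=WWOB R=WGWR D=RGYY L=BYOY
After move 3 (U'): U=WBWO F=BYGO R=GOWR B=WGBB L=RROY
After move 4 (U'): U=BOWW F=RRGO R=BYWR B=GOBB L=WGOY
After move 5 (F): F=GROR U=BOYG R=WYWR D=WBYY L=WROG
Query: R face = WYWR

Answer: W Y W R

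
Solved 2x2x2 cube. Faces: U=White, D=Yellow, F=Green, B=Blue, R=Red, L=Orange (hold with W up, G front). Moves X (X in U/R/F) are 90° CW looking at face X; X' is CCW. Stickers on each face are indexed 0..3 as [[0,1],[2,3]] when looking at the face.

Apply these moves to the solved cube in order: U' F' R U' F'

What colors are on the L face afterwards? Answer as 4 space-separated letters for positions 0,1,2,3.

Answer: R G O W

Derivation:
After move 1 (U'): U=WWWW F=OOGG R=GGRR B=RRBB L=BBOO
After move 2 (F'): F=OGOG U=WWGR R=YGYR D=BOYY L=BWOW
After move 3 (R): R=YYRG U=WGGG F=OOOY D=BBYR B=RRWB
After move 4 (U'): U=GGWG F=BWOY R=OORG B=YYWB L=RROW
After move 5 (F'): F=WYBO U=GGOR R=BOBG D=RWYR L=RGOW
Query: L face = RGOW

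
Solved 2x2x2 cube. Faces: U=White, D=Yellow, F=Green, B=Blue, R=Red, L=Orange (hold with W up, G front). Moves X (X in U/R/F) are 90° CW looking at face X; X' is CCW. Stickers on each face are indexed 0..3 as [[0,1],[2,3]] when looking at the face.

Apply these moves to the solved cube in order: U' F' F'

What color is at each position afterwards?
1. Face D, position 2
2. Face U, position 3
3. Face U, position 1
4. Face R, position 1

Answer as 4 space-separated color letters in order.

Answer: Y Y W G

Derivation:
After move 1 (U'): U=WWWW F=OOGG R=GGRR B=RRBB L=BBOO
After move 2 (F'): F=OGOG U=WWGR R=YGYR D=BOYY L=BWOW
After move 3 (F'): F=GGOO U=WWYY R=OGBR D=WWYY L=BROG
Query 1: D[2] = Y
Query 2: U[3] = Y
Query 3: U[1] = W
Query 4: R[1] = G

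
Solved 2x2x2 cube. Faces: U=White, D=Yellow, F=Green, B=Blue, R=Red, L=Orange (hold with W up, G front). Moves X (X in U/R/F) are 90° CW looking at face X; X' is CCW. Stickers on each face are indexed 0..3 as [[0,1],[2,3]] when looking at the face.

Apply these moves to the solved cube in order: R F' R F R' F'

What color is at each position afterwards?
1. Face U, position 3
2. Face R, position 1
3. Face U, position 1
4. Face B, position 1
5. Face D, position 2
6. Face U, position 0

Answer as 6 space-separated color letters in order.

Answer: R R G B Y W

Derivation:
After move 1 (R): R=RRRR U=WGWG F=GYGY D=YBYB B=WBWB
After move 2 (F'): F=YYGG U=WGRR R=BRYR D=OOYB L=OGOW
After move 3 (R): R=YBRR U=WYRG F=YOGB D=OWYW B=RBGB
After move 4 (F): F=GYBO U=WYWG R=RBGR D=RYYW L=OOOW
After move 5 (R'): R=BRRG U=WGWR F=GYBG D=RYYO B=WBYB
After move 6 (F'): F=YGGB U=WGBR R=YRRG D=OWYO L=OROW
Query 1: U[3] = R
Query 2: R[1] = R
Query 3: U[1] = G
Query 4: B[1] = B
Query 5: D[2] = Y
Query 6: U[0] = W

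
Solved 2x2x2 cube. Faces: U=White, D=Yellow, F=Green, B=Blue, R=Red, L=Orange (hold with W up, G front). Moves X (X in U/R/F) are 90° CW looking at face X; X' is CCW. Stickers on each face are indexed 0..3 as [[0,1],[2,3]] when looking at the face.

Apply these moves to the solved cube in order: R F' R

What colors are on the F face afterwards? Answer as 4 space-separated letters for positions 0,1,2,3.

After move 1 (R): R=RRRR U=WGWG F=GYGY D=YBYB B=WBWB
After move 2 (F'): F=YYGG U=WGRR R=BRYR D=OOYB L=OGOW
After move 3 (R): R=YBRR U=WYRG F=YOGB D=OWYW B=RBGB
Query: F face = YOGB

Answer: Y O G B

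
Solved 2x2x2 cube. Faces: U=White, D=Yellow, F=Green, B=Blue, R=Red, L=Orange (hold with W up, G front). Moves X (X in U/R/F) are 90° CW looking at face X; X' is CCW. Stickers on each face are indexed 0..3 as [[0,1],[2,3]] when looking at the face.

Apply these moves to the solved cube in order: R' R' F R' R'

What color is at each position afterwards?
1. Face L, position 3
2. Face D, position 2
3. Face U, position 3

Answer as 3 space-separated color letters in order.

After move 1 (R'): R=RRRR U=WBWB F=GWGW D=YGYG B=YBYB
After move 2 (R'): R=RRRR U=WYWY F=GBGB D=YWYW B=GBGB
After move 3 (F): F=GGBB U=WYOO R=WRYR D=RRYW L=OYOW
After move 4 (R'): R=RRWY U=WGOG F=GYBO D=RGYB B=WBRB
After move 5 (R'): R=RYRW U=WROW F=GGBG D=RYYO B=BBGB
Query 1: L[3] = W
Query 2: D[2] = Y
Query 3: U[3] = W

Answer: W Y W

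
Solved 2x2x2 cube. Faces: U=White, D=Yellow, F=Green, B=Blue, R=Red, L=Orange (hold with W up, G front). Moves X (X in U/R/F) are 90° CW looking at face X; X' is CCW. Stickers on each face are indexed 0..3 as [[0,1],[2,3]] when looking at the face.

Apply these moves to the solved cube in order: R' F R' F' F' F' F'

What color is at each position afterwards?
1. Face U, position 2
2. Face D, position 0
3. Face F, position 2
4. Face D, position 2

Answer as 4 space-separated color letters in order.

Answer: O R W Y

Derivation:
After move 1 (R'): R=RRRR U=WBWB F=GWGW D=YGYG B=YBYB
After move 2 (F): F=GGWW U=WBOO R=WRBR D=RRYG L=OYOG
After move 3 (R'): R=RRWB U=WYOY F=GBWO D=RGYW B=GBRB
After move 4 (F'): F=BOGW U=WYRW R=GRRB D=YGYW L=OYOO
After move 5 (F'): F=OWBG U=WYGR R=GRYB D=YOYW L=OWOR
After move 6 (F'): F=WGOB U=WYGY R=ORYB D=WRYW L=OROG
After move 7 (F'): F=GBWO U=WYOY R=RRWB D=RGYW L=OYOG
Query 1: U[2] = O
Query 2: D[0] = R
Query 3: F[2] = W
Query 4: D[2] = Y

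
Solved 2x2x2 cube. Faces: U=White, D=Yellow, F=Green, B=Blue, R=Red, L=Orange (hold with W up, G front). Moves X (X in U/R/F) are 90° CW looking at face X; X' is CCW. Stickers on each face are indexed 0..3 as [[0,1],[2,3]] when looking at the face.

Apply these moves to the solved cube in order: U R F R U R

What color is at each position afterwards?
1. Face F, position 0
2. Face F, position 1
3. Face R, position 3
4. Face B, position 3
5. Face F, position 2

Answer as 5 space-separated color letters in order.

After move 1 (U): U=WWWW F=RRGG R=BBRR B=OOBB L=GGOO
After move 2 (R): R=RBRB U=WRWG F=RYGY D=YBYO B=WOWB
After move 3 (F): F=GRYY U=WROG R=WBGB D=RRYO L=GYOB
After move 4 (R): R=GWBB U=WROY F=GRYO D=RWYW B=GORB
After move 5 (U): U=OWYR F=GWYO R=GOBB B=GYRB L=GROB
After move 6 (R): R=BGBO U=OWYO F=GWYW D=RRYG B=RYWB
Query 1: F[0] = G
Query 2: F[1] = W
Query 3: R[3] = O
Query 4: B[3] = B
Query 5: F[2] = Y

Answer: G W O B Y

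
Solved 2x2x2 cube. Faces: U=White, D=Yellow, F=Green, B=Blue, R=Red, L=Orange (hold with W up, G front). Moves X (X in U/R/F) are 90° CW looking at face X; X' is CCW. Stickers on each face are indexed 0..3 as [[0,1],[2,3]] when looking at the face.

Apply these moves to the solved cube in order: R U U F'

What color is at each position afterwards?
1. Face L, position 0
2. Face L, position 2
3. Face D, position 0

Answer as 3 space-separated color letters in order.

Answer: R O R

Derivation:
After move 1 (R): R=RRRR U=WGWG F=GYGY D=YBYB B=WBWB
After move 2 (U): U=WWGG F=RRGY R=WBRR B=OOWB L=GYOO
After move 3 (U): U=GWGW F=WBGY R=OORR B=GYWB L=RROO
After move 4 (F'): F=BYWG U=GWOR R=BOYR D=ROYB L=RWOG
Query 1: L[0] = R
Query 2: L[2] = O
Query 3: D[0] = R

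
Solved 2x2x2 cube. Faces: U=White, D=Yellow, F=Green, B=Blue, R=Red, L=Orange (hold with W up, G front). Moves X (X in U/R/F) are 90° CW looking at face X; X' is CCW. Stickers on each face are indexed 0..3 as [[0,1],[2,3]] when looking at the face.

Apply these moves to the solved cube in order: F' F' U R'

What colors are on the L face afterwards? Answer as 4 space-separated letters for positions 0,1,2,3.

After move 1 (F'): F=GGGG U=WWRR R=YRYR D=OOYY L=OWOW
After move 2 (F'): F=GGGG U=WWYY R=OROR D=WWYY L=OROR
After move 3 (U): U=YWYW F=ORGG R=BBOR B=ORBB L=GGOR
After move 4 (R'): R=BRBO U=YBYO F=OWGW D=WRYG B=YRWB
Query: L face = GGOR

Answer: G G O R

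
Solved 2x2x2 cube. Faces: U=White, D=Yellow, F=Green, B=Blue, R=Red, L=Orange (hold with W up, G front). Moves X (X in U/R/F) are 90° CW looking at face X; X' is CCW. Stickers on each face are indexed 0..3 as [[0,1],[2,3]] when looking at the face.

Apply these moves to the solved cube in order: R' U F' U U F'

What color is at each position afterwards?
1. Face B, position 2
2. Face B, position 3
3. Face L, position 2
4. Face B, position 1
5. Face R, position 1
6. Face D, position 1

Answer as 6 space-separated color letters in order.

After move 1 (R'): R=RRRR U=WBWB F=GWGW D=YGYG B=YBYB
After move 2 (U): U=WWBB F=RRGW R=YBRR B=OOYB L=GWOO
After move 3 (F'): F=RWRG U=WWYR R=GBYR D=WOYG L=GBOB
After move 4 (U): U=YWRW F=GBRG R=OOYR B=GBYB L=RWOB
After move 5 (U): U=RYWW F=OORG R=GBYR B=RWYB L=GBOB
After move 6 (F'): F=OGOR U=RYGY R=OBWR D=BBYG L=GWOW
Query 1: B[2] = Y
Query 2: B[3] = B
Query 3: L[2] = O
Query 4: B[1] = W
Query 5: R[1] = B
Query 6: D[1] = B

Answer: Y B O W B B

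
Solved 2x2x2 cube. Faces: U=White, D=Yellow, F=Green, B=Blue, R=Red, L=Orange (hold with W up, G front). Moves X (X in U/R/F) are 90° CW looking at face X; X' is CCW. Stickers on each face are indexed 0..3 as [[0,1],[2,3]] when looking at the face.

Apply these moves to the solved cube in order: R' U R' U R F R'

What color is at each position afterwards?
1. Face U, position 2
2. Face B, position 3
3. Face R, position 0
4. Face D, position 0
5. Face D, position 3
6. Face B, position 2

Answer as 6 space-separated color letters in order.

After move 1 (R'): R=RRRR U=WBWB F=GWGW D=YGYG B=YBYB
After move 2 (U): U=WWBB F=RRGW R=YBRR B=OOYB L=GWOO
After move 3 (R'): R=BRYR U=WYBO F=RWGB D=YRYW B=GOGB
After move 4 (U): U=BWOY F=BRGB R=GOYR B=GWGB L=RWOO
After move 5 (R): R=YGRO U=BROB F=BRGW D=YGYG B=YWWB
After move 6 (F): F=GBWR U=BROW R=OGBO D=RYYG L=RYOG
After move 7 (R'): R=GOOB U=BWOY F=GRWW D=RBYR B=GWYB
Query 1: U[2] = O
Query 2: B[3] = B
Query 3: R[0] = G
Query 4: D[0] = R
Query 5: D[3] = R
Query 6: B[2] = Y

Answer: O B G R R Y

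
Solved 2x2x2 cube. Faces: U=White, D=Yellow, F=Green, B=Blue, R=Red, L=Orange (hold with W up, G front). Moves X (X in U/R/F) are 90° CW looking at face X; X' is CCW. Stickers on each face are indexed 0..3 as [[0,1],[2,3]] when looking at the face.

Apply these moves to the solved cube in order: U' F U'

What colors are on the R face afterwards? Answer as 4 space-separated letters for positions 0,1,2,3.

After move 1 (U'): U=WWWW F=OOGG R=GGRR B=RRBB L=BBOO
After move 2 (F): F=GOGO U=WWOB R=WGWR D=RGYY L=BYOY
After move 3 (U'): U=WBWO F=BYGO R=GOWR B=WGBB L=RROY
Query: R face = GOWR

Answer: G O W R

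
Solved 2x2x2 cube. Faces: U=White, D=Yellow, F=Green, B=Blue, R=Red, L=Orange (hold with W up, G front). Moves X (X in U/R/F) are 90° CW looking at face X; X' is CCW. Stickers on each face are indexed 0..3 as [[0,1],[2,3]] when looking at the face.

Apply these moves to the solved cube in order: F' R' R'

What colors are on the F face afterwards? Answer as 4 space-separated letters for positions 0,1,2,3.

Answer: G B G B

Derivation:
After move 1 (F'): F=GGGG U=WWRR R=YRYR D=OOYY L=OWOW
After move 2 (R'): R=RRYY U=WBRB F=GWGR D=OGYG B=YBOB
After move 3 (R'): R=RYRY U=WORY F=GBGB D=OWYR B=GBGB
Query: F face = GBGB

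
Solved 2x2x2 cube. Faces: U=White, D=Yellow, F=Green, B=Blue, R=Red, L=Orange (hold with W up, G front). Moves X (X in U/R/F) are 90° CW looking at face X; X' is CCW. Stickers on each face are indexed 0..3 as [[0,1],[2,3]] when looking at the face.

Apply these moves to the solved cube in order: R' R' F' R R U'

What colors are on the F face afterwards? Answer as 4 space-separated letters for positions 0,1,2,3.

After move 1 (R'): R=RRRR U=WBWB F=GWGW D=YGYG B=YBYB
After move 2 (R'): R=RRRR U=WYWY F=GBGB D=YWYW B=GBGB
After move 3 (F'): F=BBGG U=WYRR R=WRYR D=OOYW L=OYOW
After move 4 (R): R=YWRR U=WBRG F=BOGW D=OGYG B=RBYB
After move 5 (R): R=RYRW U=WORW F=BGGG D=OYYR B=GBBB
After move 6 (U'): U=OWWR F=OYGG R=BGRW B=RYBB L=GBOW
Query: F face = OYGG

Answer: O Y G G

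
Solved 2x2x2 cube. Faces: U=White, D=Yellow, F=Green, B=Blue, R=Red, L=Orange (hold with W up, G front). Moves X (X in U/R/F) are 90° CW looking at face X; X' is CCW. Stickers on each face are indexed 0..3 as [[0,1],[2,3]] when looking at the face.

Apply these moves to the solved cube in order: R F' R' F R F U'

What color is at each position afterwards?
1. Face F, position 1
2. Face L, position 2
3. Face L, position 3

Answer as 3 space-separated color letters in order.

Answer: B O O

Derivation:
After move 1 (R): R=RRRR U=WGWG F=GYGY D=YBYB B=WBWB
After move 2 (F'): F=YYGG U=WGRR R=BRYR D=OOYB L=OGOW
After move 3 (R'): R=RRBY U=WWRW F=YGGR D=OYYG B=BBOB
After move 4 (F): F=GYRG U=WWWG R=RRWY D=BRYG L=OOOY
After move 5 (R): R=WRYR U=WYWG F=GRRG D=BOYB B=GBWB
After move 6 (F): F=RGGR U=WYYO R=WRGR D=YWYB L=OBOO
After move 7 (U'): U=YOWY F=OBGR R=RGGR B=WRWB L=GBOO
Query 1: F[1] = B
Query 2: L[2] = O
Query 3: L[3] = O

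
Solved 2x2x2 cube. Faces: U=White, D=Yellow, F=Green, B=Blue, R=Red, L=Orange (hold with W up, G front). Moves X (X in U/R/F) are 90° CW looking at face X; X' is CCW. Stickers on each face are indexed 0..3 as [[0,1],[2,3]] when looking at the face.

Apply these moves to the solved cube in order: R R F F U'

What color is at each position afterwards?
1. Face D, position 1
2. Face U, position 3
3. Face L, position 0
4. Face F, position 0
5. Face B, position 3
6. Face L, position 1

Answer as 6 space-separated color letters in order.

After move 1 (R): R=RRRR U=WGWG F=GYGY D=YBYB B=WBWB
After move 2 (R): R=RRRR U=WYWY F=GBGB D=YWYW B=GBGB
After move 3 (F): F=GGBB U=WYOO R=WRYR D=RRYW L=OYOW
After move 4 (F): F=BGBG U=WYWY R=OROR D=YWYW L=OROR
After move 5 (U'): U=YYWW F=ORBG R=BGOR B=ORGB L=GBOR
Query 1: D[1] = W
Query 2: U[3] = W
Query 3: L[0] = G
Query 4: F[0] = O
Query 5: B[3] = B
Query 6: L[1] = B

Answer: W W G O B B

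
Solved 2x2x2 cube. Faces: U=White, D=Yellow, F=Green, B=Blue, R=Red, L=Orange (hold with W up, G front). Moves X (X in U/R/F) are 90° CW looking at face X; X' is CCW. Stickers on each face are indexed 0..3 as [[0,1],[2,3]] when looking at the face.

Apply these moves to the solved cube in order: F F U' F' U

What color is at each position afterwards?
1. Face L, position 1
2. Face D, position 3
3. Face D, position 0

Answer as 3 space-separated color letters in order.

Answer: G Y B

Derivation:
After move 1 (F): F=GGGG U=WWOO R=WRWR D=RRYY L=OYOY
After move 2 (F): F=GGGG U=WWYY R=OROR D=WWYY L=OROR
After move 3 (U'): U=WYWY F=ORGG R=GGOR B=ORBB L=BBOR
After move 4 (F'): F=RGOG U=WYGO R=WGWR D=BRYY L=BYOW
After move 5 (U): U=GWOY F=WGOG R=ORWR B=BYBB L=RGOW
Query 1: L[1] = G
Query 2: D[3] = Y
Query 3: D[0] = B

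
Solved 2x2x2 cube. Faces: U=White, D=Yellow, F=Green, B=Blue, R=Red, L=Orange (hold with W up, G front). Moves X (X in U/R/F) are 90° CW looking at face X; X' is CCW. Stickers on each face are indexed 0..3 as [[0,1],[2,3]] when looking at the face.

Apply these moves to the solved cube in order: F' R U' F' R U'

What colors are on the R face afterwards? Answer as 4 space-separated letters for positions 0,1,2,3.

Answer: W W R O

Derivation:
After move 1 (F'): F=GGGG U=WWRR R=YRYR D=OOYY L=OWOW
After move 2 (R): R=YYRR U=WGRG F=GOGY D=OBYB B=RBWB
After move 3 (U'): U=GGWR F=OWGY R=GORR B=YYWB L=RBOW
After move 4 (F'): F=WYOG U=GGGR R=BOOR D=BWYB L=RROW
After move 5 (R): R=OBRO U=GYGG F=WWOB D=BWYY B=RYGB
After move 6 (U'): U=YGGG F=RROB R=WWRO B=OBGB L=RYOW
Query: R face = WWRO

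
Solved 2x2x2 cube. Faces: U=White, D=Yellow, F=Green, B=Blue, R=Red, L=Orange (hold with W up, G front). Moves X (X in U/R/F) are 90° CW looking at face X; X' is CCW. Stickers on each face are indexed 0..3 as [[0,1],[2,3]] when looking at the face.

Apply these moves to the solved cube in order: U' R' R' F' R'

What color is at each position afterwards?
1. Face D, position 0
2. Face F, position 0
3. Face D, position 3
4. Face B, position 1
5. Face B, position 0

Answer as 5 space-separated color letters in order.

Answer: B B G R W

Derivation:
After move 1 (U'): U=WWWW F=OOGG R=GGRR B=RRBB L=BBOO
After move 2 (R'): R=GRGR U=WBWR F=OWGW D=YOYG B=YRYB
After move 3 (R'): R=RRGG U=WYWY F=OBGR D=YWYW B=GROB
After move 4 (F'): F=BROG U=WYRG R=WRYG D=BOYW L=BYOW
After move 5 (R'): R=RGWY U=WORG F=BYOG D=BRYG B=WROB
Query 1: D[0] = B
Query 2: F[0] = B
Query 3: D[3] = G
Query 4: B[1] = R
Query 5: B[0] = W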